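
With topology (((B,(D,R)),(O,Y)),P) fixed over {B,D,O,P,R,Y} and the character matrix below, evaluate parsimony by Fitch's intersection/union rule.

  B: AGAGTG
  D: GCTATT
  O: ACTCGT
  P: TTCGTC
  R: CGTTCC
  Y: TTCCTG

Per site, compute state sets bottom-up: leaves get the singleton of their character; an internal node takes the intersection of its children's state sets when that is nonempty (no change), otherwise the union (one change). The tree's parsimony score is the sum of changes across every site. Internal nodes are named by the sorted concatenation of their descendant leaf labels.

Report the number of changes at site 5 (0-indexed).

4

[col 0] DR: children D:{G}, R:{C} ∪→ {C,G}; cost 1
[col 0] BDR: children B:{A}, DR:{C,G} ∪→ {A,C,G}; cost 1
[col 0] OY: children O:{A}, Y:{T} ∪→ {A,T}; cost 1
[col 0] BDORY: children BDR:{A,C,G}, OY:{A,T} ∩→ {A}; cost 0
[col 0] BDOPRY: children BDORY:{A}, P:{T} ∪→ {A,T}; cost 1
[col 1] DR: children D:{C}, R:{G} ∪→ {C,G}; cost 1
[col 1] BDR: children B:{G}, DR:{C,G} ∩→ {G}; cost 0
[col 1] OY: children O:{C}, Y:{T} ∪→ {C,T}; cost 1
[col 1] BDORY: children BDR:{G}, OY:{C,T} ∪→ {C,G,T}; cost 1
[col 1] BDOPRY: children BDORY:{C,G,T}, P:{T} ∩→ {T}; cost 0
[col 2] DR: children D:{T}, R:{T} ∩→ {T}; cost 0
[col 2] BDR: children B:{A}, DR:{T} ∪→ {A,T}; cost 1
[col 2] OY: children O:{T}, Y:{C} ∪→ {C,T}; cost 1
[col 2] BDORY: children BDR:{A,T}, OY:{C,T} ∩→ {T}; cost 0
[col 2] BDOPRY: children BDORY:{T}, P:{C} ∪→ {C,T}; cost 1
[col 3] DR: children D:{A}, R:{T} ∪→ {A,T}; cost 1
[col 3] BDR: children B:{G}, DR:{A,T} ∪→ {A,G,T}; cost 1
[col 3] OY: children O:{C}, Y:{C} ∩→ {C}; cost 0
[col 3] BDORY: children BDR:{A,G,T}, OY:{C} ∪→ {A,C,G,T}; cost 1
[col 3] BDOPRY: children BDORY:{A,C,G,T}, P:{G} ∩→ {G}; cost 0
[col 4] DR: children D:{T}, R:{C} ∪→ {C,T}; cost 1
[col 4] BDR: children B:{T}, DR:{C,T} ∩→ {T}; cost 0
[col 4] OY: children O:{G}, Y:{T} ∪→ {G,T}; cost 1
[col 4] BDORY: children BDR:{T}, OY:{G,T} ∩→ {T}; cost 0
[col 4] BDOPRY: children BDORY:{T}, P:{T} ∩→ {T}; cost 0
[col 5] DR: children D:{T}, R:{C} ∪→ {C,T}; cost 1
[col 5] BDR: children B:{G}, DR:{C,T} ∪→ {C,G,T}; cost 1
[col 5] OY: children O:{T}, Y:{G} ∪→ {G,T}; cost 1
[col 5] BDORY: children BDR:{C,G,T}, OY:{G,T} ∩→ {G,T}; cost 0
[col 5] BDOPRY: children BDORY:{G,T}, P:{C} ∪→ {C,G,T}; cost 1
per-site changes: [4, 3, 3, 3, 2, 4]; total = 19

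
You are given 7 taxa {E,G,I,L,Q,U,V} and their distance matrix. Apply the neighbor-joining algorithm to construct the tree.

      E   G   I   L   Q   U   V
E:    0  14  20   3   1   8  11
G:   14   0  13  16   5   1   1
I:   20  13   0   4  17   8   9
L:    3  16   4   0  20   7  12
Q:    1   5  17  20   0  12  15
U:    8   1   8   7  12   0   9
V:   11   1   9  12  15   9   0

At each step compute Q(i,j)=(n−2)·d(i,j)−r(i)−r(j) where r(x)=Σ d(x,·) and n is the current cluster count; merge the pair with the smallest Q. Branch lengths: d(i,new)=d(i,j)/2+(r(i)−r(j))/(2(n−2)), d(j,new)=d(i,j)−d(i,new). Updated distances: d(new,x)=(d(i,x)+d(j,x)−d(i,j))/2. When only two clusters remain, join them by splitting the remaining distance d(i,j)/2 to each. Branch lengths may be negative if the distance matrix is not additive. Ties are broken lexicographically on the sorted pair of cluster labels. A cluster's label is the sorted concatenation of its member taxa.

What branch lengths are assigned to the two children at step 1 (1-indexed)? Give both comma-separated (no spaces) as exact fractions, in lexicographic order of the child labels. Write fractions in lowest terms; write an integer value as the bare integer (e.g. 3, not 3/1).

-4/5,9/5

1. join E+Q (d=1, Q=-122) ⇒ EQ; edges |E|=-4/5, |Q|=9/5
  updated: d(EQ,G)=9, d(EQ,I)=18, d(EQ,L)=11, d(EQ,U)=19/2, d(EQ,V)=25/2
2. join I+L (d=4, Q=-86) ⇒ IL; edges |I|=9/4, |L|=7/4
  updated: d(EQ,IL)=25/2, d(G,IL)=25/2, d(IL,U)=11/2, d(IL,V)=17/2
3. join G+V (d=1, Q=-103/2) ⇒ GV; edges |G|=-3/4, |V|=7/4
  updated: d(EQ,GV)=41/4, d(GV,IL)=10, d(GV,U)=9/2
4. join EQ+GV (d=41/4, Q=-73/2) ⇒ EGQV; edges |EQ|=7, |GV|=13/4
  updated: d(EGQV,IL)=49/8, d(EGQV,U)=15/8
5. join EGQV+IL (d=49/8, Q=-27/2) ⇒ EGILQV; edges |EGQV|=5/4, |IL|=39/8
  updated: d(EGILQV,U)=5/8
6. join EGILQV+U (d=5/8) ⇒ EGILQUV; edges |EGILQV|=5/16, |U|=5/16
final tree: ((((E:-4/5,Q:9/5):7,(G:-3/4,V:7/4):13/4):5/4,(I:9/4,L:7/4):39/8):5/16,U:5/16)
total length: 23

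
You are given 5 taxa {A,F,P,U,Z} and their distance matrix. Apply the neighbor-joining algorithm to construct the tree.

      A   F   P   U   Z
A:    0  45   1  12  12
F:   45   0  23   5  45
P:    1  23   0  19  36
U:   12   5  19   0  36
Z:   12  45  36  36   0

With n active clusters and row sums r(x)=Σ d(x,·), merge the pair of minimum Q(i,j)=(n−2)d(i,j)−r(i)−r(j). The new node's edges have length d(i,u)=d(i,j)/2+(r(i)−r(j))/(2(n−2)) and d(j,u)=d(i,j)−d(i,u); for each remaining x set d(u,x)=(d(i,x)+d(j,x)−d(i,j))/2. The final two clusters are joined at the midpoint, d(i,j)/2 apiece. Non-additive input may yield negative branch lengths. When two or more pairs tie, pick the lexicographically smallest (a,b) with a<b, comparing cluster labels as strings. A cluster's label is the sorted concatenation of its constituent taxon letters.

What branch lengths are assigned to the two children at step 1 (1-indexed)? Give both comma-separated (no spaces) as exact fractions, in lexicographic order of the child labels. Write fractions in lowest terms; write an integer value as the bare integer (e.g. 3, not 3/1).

61/6,-31/6

iteration 1: select F,U (d=5, Q=-175); attach at lengths (61/6, -31/6); label the merged cluster FU
  updated: d(A,FU)=26, d(FU,P)=37/2, d(FU,Z)=38
iteration 2: select A,Z (d=12, Q=-101); attach at lengths (-23/4, 71/4); label the merged cluster AZ
  updated: d(AZ,FU)=26, d(AZ,P)=25/2
iteration 3: select AZ,FU (d=26, Q=-57); attach at lengths (10, 16); label the merged cluster AFUZ
  updated: d(AFUZ,P)=5/2
iteration 4: select AFUZ,P (d=5/2); attach at lengths (5/4, 5/4); label the merged cluster AFPUZ
final tree: (((A:-23/4,Z:71/4):10,(F:61/6,U:-31/6):16):5/4,P:5/4)
total length: 91/2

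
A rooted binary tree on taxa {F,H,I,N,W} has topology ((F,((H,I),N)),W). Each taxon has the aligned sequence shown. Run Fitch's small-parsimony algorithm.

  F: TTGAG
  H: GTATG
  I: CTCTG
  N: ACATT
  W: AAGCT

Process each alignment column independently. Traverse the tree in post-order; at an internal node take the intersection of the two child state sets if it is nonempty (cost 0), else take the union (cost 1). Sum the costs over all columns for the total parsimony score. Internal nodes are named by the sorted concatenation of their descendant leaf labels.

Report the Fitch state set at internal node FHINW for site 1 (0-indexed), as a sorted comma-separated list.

site 0, node HI: H={G} ∪ I={C} → {C,G} (+1)
site 0, node HIN: HI={C,G} ∪ N={A} → {A,C,G} (+1)
site 0, node FHIN: F={T} ∪ HIN={A,C,G} → {A,C,G,T} (+1)
site 0, node FHINW: FHIN={A,C,G,T} ∩ W={A} → {A} (+0)
site 1, node HI: H={T} ∩ I={T} → {T} (+0)
site 1, node HIN: HI={T} ∪ N={C} → {C,T} (+1)
site 1, node FHIN: F={T} ∩ HIN={C,T} → {T} (+0)
site 1, node FHINW: FHIN={T} ∪ W={A} → {A,T} (+1)
site 2, node HI: H={A} ∪ I={C} → {A,C} (+1)
site 2, node HIN: HI={A,C} ∩ N={A} → {A} (+0)
site 2, node FHIN: F={G} ∪ HIN={A} → {A,G} (+1)
site 2, node FHINW: FHIN={A,G} ∩ W={G} → {G} (+0)
site 3, node HI: H={T} ∩ I={T} → {T} (+0)
site 3, node HIN: HI={T} ∩ N={T} → {T} (+0)
site 3, node FHIN: F={A} ∪ HIN={T} → {A,T} (+1)
site 3, node FHINW: FHIN={A,T} ∪ W={C} → {A,C,T} (+1)
site 4, node HI: H={G} ∩ I={G} → {G} (+0)
site 4, node HIN: HI={G} ∪ N={T} → {G,T} (+1)
site 4, node FHIN: F={G} ∩ HIN={G,T} → {G} (+0)
site 4, node FHINW: FHIN={G} ∪ W={T} → {G,T} (+1)
per-site changes: [3, 2, 2, 2, 2]; total = 11

A,T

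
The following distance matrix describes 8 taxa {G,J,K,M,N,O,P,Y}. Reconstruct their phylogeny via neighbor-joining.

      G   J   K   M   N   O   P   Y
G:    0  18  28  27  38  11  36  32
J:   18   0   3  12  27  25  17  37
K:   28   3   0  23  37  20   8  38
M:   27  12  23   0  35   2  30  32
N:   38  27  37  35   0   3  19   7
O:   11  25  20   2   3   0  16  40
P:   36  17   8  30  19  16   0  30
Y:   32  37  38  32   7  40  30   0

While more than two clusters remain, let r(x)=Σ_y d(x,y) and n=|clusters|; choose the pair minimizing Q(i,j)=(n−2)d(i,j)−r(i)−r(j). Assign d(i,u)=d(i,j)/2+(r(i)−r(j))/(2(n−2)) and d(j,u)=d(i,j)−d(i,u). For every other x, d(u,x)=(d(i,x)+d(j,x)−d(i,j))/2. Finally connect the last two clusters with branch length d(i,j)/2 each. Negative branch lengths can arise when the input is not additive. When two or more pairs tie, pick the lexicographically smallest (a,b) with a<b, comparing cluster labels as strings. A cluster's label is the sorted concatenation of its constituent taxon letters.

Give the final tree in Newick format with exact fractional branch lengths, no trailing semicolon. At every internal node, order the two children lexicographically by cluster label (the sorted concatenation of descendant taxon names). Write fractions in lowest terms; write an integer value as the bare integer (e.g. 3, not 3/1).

(((G:107/8,(M:21/5,O:-11/5):37/8):65/16,((J:5/16,K:43/16):91/24,P:173/24):91/16):227/32,(N:-2/3,Y:23/3):227/32)

iteration 1: select N,Y (d=7, Q=-340); attach at lengths (-2/3, 23/3); label the merged cluster NY
  updated: d(G,NY)=63/2, d(J,NY)=57/2, d(K,NY)=34, d(M,NY)=30, d(NY,O)=18, d(NY,P)=21
iteration 2: select M,O (d=2, Q=-206); attach at lengths (21/5, -11/5); label the merged cluster MO
  updated: d(G,MO)=18, d(J,MO)=35/2, d(K,MO)=41/2, d(MO,NY)=23, d(MO,P)=22
iteration 3: select J,K (d=3, Q=-331/2); attach at lengths (5/16, 43/16); label the merged cluster JK
  updated: d(G,JK)=43/2, d(JK,MO)=35/2, d(JK,NY)=119/4, d(JK,P)=11
iteration 4: select JK,P (d=11, Q=-547/4); attach at lengths (91/24, 173/24); label the merged cluster JKP
  updated: d(G,JKP)=93/4, d(JKP,MO)=57/4, d(JKP,NY)=159/8
iteration 5: select G,MO (d=18, Q=-92); attach at lengths (107/8, 37/8); label the merged cluster GMO
  updated: d(GMO,JKP)=39/4, d(GMO,NY)=73/4
iteration 6: select GMO,JKP (d=39/4, Q=-383/8); attach at lengths (65/16, 91/16); label the merged cluster GJKMOP
  updated: d(GJKMOP,NY)=227/16
iteration 7: select GJKMOP,NY (d=227/16); attach at lengths (227/32, 227/32); label the merged cluster GJKMNOPY
final tree: (((G:107/8,(M:21/5,O:-11/5):37/8):65/16,((J:5/16,K:43/16):91/24,P:173/24):91/16):227/32,(N:-2/3,Y:23/3):227/32)
total length: 1039/16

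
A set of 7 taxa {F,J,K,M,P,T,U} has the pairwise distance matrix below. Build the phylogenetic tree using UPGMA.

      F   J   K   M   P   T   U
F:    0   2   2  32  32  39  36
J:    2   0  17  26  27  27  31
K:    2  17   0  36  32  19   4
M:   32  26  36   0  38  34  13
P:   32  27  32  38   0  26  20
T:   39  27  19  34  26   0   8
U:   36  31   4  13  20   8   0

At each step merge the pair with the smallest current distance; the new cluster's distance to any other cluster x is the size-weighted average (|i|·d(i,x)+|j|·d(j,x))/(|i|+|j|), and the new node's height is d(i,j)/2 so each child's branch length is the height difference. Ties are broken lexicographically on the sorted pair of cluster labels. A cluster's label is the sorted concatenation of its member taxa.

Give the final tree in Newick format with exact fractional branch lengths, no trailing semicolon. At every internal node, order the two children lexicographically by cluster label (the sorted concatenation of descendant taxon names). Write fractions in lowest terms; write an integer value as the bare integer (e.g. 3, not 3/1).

((((F:1,J:1):35/3,((K:2,U:2):19/4,T:27/4):71/12):31/30,P:137/10):73/60,M:179/12)

step 1: merge (F,J) at d=2; branch lengths F→1, J→1; new cluster FJ
  updated: d(FJ,K)=19/2, d(FJ,M)=29, d(FJ,P)=59/2, d(FJ,T)=33, d(FJ,U)=67/2
step 2: merge (K,U) at d=4; branch lengths K→2, U→2; new cluster KU
  updated: d(FJ,KU)=43/2, d(KU,M)=49/2, d(KU,P)=26, d(KU,T)=27/2
step 3: merge (KU,T) at d=27/2; branch lengths KU→19/4, T→27/4; new cluster KTU
  updated: d(FJ,KTU)=76/3, d(KTU,M)=83/3, d(KTU,P)=26
step 4: merge (FJ,KTU) at d=76/3; branch lengths FJ→35/3, KTU→71/12; new cluster FJKTU
  updated: d(FJKTU,M)=141/5, d(FJKTU,P)=137/5
step 5: merge (FJKTU,P) at d=137/5; branch lengths FJKTU→31/30, P→137/10; new cluster FJKPTU
  updated: d(FJKPTU,M)=179/6
step 6: merge (FJKPTU,M) at d=179/6; branch lengths FJKPTU→73/60, M→179/12; new cluster FJKMPTU
final tree: ((((F:1,J:1):35/3,((K:2,U:2):19/4,T:27/4):71/12):31/30,P:137/10):73/60,M:179/12)
total length: 1319/20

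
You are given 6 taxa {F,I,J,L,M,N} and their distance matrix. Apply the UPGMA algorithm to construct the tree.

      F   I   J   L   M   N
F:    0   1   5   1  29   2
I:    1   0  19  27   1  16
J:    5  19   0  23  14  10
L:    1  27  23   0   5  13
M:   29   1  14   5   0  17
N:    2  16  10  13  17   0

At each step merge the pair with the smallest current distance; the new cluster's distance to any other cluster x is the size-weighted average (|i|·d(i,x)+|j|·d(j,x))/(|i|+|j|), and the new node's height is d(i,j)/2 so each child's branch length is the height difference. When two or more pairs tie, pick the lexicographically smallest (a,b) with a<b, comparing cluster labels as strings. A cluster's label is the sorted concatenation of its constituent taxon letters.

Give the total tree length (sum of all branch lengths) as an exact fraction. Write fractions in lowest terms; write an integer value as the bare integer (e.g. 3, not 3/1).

691/24

iteration 1: select F,I (d=1); attach at lengths (1/2, 1/2); label the merged cluster FI
  updated: d(FI,J)=12, d(FI,L)=14, d(FI,M)=15, d(FI,N)=9
iteration 2: select L,M (d=5); attach at lengths (5/2, 5/2); label the merged cluster LM
  updated: d(FI,LM)=29/2, d(J,LM)=37/2, d(LM,N)=15
iteration 3: select FI,N (d=9); attach at lengths (4, 9/2); label the merged cluster FIN
  updated: d(FIN,J)=34/3, d(FIN,LM)=44/3
iteration 4: select FIN,J (d=34/3); attach at lengths (7/6, 17/3); label the merged cluster FIJN
  updated: d(FIJN,LM)=125/8
iteration 5: select FIJN,LM (d=125/8); attach at lengths (103/48, 85/16); label the merged cluster FIJLMN
final tree: ((((F:1/2,I:1/2):4,N:9/2):7/6,J:17/3):103/48,(L:5/2,M:5/2):85/16)
total length: 691/24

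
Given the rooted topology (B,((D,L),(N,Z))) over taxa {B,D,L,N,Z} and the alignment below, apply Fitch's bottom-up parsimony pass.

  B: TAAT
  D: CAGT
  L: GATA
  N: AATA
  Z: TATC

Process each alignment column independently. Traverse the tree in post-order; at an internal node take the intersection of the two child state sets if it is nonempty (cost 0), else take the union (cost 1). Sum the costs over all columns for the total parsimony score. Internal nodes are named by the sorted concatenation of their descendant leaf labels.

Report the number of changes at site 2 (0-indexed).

2

DL@0: {C} ∪ {G} = {C,G} (union, +1)
NZ@0: {A} ∪ {T} = {A,T} (union, +1)
DLNZ@0: {C,G} ∪ {A,T} = {A,C,G,T} (union, +1)
BDLNZ@0: {T} ∩ {A,C,G,T} = {T} (intersection, +0)
DL@1: {A} ∩ {A} = {A} (intersection, +0)
NZ@1: {A} ∩ {A} = {A} (intersection, +0)
DLNZ@1: {A} ∩ {A} = {A} (intersection, +0)
BDLNZ@1: {A} ∩ {A} = {A} (intersection, +0)
DL@2: {G} ∪ {T} = {G,T} (union, +1)
NZ@2: {T} ∩ {T} = {T} (intersection, +0)
DLNZ@2: {G,T} ∩ {T} = {T} (intersection, +0)
BDLNZ@2: {A} ∪ {T} = {A,T} (union, +1)
DL@3: {T} ∪ {A} = {A,T} (union, +1)
NZ@3: {A} ∪ {C} = {A,C} (union, +1)
DLNZ@3: {A,T} ∩ {A,C} = {A} (intersection, +0)
BDLNZ@3: {T} ∪ {A} = {A,T} (union, +1)
per-site changes: [3, 0, 2, 3]; total = 8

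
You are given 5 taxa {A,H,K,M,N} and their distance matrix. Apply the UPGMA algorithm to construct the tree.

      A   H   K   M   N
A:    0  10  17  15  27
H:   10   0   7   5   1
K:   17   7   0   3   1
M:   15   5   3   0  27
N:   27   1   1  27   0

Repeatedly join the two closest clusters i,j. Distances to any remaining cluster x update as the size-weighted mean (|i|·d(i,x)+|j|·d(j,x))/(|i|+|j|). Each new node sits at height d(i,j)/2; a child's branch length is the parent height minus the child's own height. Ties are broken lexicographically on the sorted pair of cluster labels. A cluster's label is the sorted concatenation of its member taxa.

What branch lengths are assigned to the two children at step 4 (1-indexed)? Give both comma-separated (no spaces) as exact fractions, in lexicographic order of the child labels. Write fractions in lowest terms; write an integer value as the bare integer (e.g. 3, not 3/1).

69/8,29/8

1. join H+N (d=1) ⇒ HN; edges |H|=1/2, |N|=1/2
  updated: d(A,HN)=37/2, d(HN,K)=4, d(HN,M)=16
2. join K+M (d=3) ⇒ KM; edges |K|=3/2, |M|=3/2
  updated: d(A,KM)=16, d(HN,KM)=10
3. join HN+KM (d=10) ⇒ HKMN; edges |HN|=9/2, |KM|=7/2
  updated: d(A,HKMN)=69/4
4. join A+HKMN (d=69/4) ⇒ AHKMN; edges |A|=69/8, |HKMN|=29/8
final tree: (A:69/8,((H:1/2,N:1/2):9/2,(K:3/2,M:3/2):7/2):29/8)
total length: 97/4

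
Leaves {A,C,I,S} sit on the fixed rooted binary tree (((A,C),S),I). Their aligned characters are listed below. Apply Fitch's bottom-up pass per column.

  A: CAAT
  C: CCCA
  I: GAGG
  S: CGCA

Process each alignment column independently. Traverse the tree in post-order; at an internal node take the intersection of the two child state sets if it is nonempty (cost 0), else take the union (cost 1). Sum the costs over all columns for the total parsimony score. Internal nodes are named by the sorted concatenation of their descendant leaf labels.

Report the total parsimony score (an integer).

7

[col 0] AC: children A:{C}, C:{C} ∩→ {C}; cost 0
[col 0] ACS: children AC:{C}, S:{C} ∩→ {C}; cost 0
[col 0] ACIS: children ACS:{C}, I:{G} ∪→ {C,G}; cost 1
[col 1] AC: children A:{A}, C:{C} ∪→ {A,C}; cost 1
[col 1] ACS: children AC:{A,C}, S:{G} ∪→ {A,C,G}; cost 1
[col 1] ACIS: children ACS:{A,C,G}, I:{A} ∩→ {A}; cost 0
[col 2] AC: children A:{A}, C:{C} ∪→ {A,C}; cost 1
[col 2] ACS: children AC:{A,C}, S:{C} ∩→ {C}; cost 0
[col 2] ACIS: children ACS:{C}, I:{G} ∪→ {C,G}; cost 1
[col 3] AC: children A:{T}, C:{A} ∪→ {A,T}; cost 1
[col 3] ACS: children AC:{A,T}, S:{A} ∩→ {A}; cost 0
[col 3] ACIS: children ACS:{A}, I:{G} ∪→ {A,G}; cost 1
per-site changes: [1, 2, 2, 2]; total = 7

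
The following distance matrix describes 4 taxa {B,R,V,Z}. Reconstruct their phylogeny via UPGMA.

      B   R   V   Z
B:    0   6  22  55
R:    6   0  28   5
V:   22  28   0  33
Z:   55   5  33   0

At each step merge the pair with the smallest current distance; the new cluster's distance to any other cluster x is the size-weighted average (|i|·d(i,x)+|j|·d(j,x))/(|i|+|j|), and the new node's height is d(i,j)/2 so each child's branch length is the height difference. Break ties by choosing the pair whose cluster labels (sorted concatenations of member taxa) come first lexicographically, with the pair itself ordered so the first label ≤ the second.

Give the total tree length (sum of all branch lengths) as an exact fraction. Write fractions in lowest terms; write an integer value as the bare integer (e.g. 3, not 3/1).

iteration 1: select R,Z (d=5); attach at lengths (5/2, 5/2); label the merged cluster RZ
  updated: d(B,RZ)=61/2, d(RZ,V)=61/2
iteration 2: select B,V (d=22); attach at lengths (11, 11); label the merged cluster BV
  updated: d(BV,RZ)=61/2
iteration 3: select BV,RZ (d=61/2); attach at lengths (17/4, 51/4); label the merged cluster BRVZ
final tree: ((B:11,V:11):17/4,(R:5/2,Z:5/2):51/4)
total length: 44

44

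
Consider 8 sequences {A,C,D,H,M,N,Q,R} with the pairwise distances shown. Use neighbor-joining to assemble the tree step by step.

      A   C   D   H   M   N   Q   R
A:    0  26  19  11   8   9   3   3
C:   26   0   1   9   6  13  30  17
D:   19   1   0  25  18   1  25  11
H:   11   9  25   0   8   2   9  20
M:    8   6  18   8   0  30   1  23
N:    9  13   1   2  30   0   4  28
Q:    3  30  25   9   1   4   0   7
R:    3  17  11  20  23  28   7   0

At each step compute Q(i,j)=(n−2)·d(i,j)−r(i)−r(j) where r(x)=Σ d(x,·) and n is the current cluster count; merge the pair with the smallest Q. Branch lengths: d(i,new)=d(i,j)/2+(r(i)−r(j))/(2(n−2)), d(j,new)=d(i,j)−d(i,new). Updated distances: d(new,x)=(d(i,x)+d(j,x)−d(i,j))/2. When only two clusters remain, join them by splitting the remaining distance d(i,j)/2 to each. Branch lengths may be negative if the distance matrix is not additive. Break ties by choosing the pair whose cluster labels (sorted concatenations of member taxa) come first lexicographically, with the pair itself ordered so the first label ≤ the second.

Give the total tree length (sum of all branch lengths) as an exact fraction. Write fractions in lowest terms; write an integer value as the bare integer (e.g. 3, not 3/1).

1. join C+D (d=1, Q=-196) ⇒ CD; edges |C|=2/3, |D|=1/3
  updated: d(A,CD)=22, d(CD,H)=33/2, d(CD,M)=23/2, d(CD,N)=13/2, d(CD,Q)=27, d(CD,R)=27/2
2. join CD+N (d=13/2, Q=-144) ⇒ CDN; edges |CD|=5, |N|=3/2
  updated: d(A,CDN)=49/4, d(CDN,H)=6, d(CDN,M)=35/2, d(CDN,Q)=49/4, d(CDN,R)=35/2
3. join A+R (d=3, Q=-383/4) ⇒ AR; edges |A|=-85/32, |R|=181/32
  updated: d(AR,CDN)=107/8, d(AR,H)=14, d(AR,M)=14, d(AR,Q)=7/2
4. join CDN+H (d=6, Q=-545/8) ⇒ CDHN; edges |CDN|=241/48, |H|=47/48
  updated: d(AR,CDHN)=171/16, d(CDHN,M)=39/4, d(CDHN,Q)=61/8
5. join AR+CDHN (d=171/16, Q=-279/8) ⇒ ACDHNR; edges |AR|=43/8, |CDHN|=85/16
  updated: d(ACDHNR,M)=209/32, d(ACDHNR,Q)=7/32
6. join ACDHNR+M (d=209/32, Q=-31/4) ⇒ ACDHMNR; edges |ACDHNR|=23/8, |M|=117/32
  updated: d(ACDHMNR,Q)=-85/32
7. join ACDHMNR+Q (d=-85/32) ⇒ ACDHMNQR; edges |ACDHMNR|=-85/64, |Q|=-85/64
final tree: ((((A:-85/32,R:181/32):43/8,(((C:2/3,D:1/3):5,N:3/2):241/48,H:47/48):85/16):23/8,M:117/32):-85/64,Q:-85/64)
total length: 497/16

497/16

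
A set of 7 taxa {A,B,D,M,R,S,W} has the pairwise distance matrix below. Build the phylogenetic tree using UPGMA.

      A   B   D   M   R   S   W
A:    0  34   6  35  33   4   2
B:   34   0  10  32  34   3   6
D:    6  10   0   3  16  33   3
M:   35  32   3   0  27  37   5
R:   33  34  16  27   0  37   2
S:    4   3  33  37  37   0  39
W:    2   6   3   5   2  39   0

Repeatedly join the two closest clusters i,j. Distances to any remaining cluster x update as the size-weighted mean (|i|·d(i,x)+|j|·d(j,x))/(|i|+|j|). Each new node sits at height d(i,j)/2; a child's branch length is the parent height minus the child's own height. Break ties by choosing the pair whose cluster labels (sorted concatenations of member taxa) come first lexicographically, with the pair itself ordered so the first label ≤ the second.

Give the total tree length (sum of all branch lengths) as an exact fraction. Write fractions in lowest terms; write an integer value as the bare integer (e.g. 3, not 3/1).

1. join A+W (d=2) ⇒ AW; edges |A|=1, |W|=1
  updated: d(AW,B)=20, d(AW,D)=9/2, d(AW,M)=20, d(AW,R)=35/2, d(AW,S)=43/2
2. join B+S (d=3) ⇒ BS; edges |B|=3/2, |S|=3/2
  updated: d(AW,BS)=83/4, d(BS,D)=43/2, d(BS,M)=69/2, d(BS,R)=71/2
3. join D+M (d=3) ⇒ DM; edges |D|=3/2, |M|=3/2
  updated: d(AW,DM)=49/4, d(BS,DM)=28, d(DM,R)=43/2
4. join AW+DM (d=49/4) ⇒ ADMW; edges |AW|=41/8, |DM|=37/8
  updated: d(ADMW,BS)=195/8, d(ADMW,R)=39/2
5. join ADMW+R (d=39/2) ⇒ ADMRW; edges |ADMW|=29/8, |R|=39/4
  updated: d(ADMRW,BS)=133/5
6. join ADMRW+BS (d=133/5) ⇒ ABDMRSW; edges |ADMRW|=71/20, |BS|=59/5
final tree: ((((A:1,W:1):41/8,(D:3/2,M:3/2):37/8):29/8,R:39/4):71/20,(B:3/2,S:3/2):59/5)
total length: 1859/40

1859/40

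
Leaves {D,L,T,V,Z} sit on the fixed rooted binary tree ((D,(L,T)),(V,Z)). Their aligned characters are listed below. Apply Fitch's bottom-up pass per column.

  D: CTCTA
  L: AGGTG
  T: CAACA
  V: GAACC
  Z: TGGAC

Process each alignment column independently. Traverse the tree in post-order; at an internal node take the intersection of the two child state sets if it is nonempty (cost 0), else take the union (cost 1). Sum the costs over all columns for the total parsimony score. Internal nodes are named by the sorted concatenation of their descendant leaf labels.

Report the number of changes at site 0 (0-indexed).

[col 0] LT: children L:{A}, T:{C} ∪→ {A,C}; cost 1
[col 0] DLT: children D:{C}, LT:{A,C} ∩→ {C}; cost 0
[col 0] VZ: children V:{G}, Z:{T} ∪→ {G,T}; cost 1
[col 0] DLTVZ: children DLT:{C}, VZ:{G,T} ∪→ {C,G,T}; cost 1
[col 1] LT: children L:{G}, T:{A} ∪→ {A,G}; cost 1
[col 1] DLT: children D:{T}, LT:{A,G} ∪→ {A,G,T}; cost 1
[col 1] VZ: children V:{A}, Z:{G} ∪→ {A,G}; cost 1
[col 1] DLTVZ: children DLT:{A,G,T}, VZ:{A,G} ∩→ {A,G}; cost 0
[col 2] LT: children L:{G}, T:{A} ∪→ {A,G}; cost 1
[col 2] DLT: children D:{C}, LT:{A,G} ∪→ {A,C,G}; cost 1
[col 2] VZ: children V:{A}, Z:{G} ∪→ {A,G}; cost 1
[col 2] DLTVZ: children DLT:{A,C,G}, VZ:{A,G} ∩→ {A,G}; cost 0
[col 3] LT: children L:{T}, T:{C} ∪→ {C,T}; cost 1
[col 3] DLT: children D:{T}, LT:{C,T} ∩→ {T}; cost 0
[col 3] VZ: children V:{C}, Z:{A} ∪→ {A,C}; cost 1
[col 3] DLTVZ: children DLT:{T}, VZ:{A,C} ∪→ {A,C,T}; cost 1
[col 4] LT: children L:{G}, T:{A} ∪→ {A,G}; cost 1
[col 4] DLT: children D:{A}, LT:{A,G} ∩→ {A}; cost 0
[col 4] VZ: children V:{C}, Z:{C} ∩→ {C}; cost 0
[col 4] DLTVZ: children DLT:{A}, VZ:{C} ∪→ {A,C}; cost 1
per-site changes: [3, 3, 3, 3, 2]; total = 14

3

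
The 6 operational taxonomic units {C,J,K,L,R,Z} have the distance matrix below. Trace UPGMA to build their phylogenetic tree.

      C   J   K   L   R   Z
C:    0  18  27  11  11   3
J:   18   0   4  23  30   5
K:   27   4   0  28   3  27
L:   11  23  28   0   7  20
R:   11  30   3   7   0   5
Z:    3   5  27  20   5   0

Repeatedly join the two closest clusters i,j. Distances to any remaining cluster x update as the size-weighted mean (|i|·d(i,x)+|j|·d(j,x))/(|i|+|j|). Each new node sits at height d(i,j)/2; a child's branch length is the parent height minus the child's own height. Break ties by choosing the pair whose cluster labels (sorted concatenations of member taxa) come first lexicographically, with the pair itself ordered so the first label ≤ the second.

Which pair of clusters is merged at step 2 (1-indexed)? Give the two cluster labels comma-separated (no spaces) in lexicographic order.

iteration 1: select C,Z (d=3); attach at lengths (3/2, 3/2); label the merged cluster CZ
  updated: d(CZ,J)=23/2, d(CZ,K)=27, d(CZ,L)=31/2, d(CZ,R)=8
iteration 2: select K,R (d=3); attach at lengths (3/2, 3/2); label the merged cluster KR
  updated: d(CZ,KR)=35/2, d(J,KR)=17, d(KR,L)=35/2
iteration 3: select CZ,J (d=23/2); attach at lengths (17/4, 23/4); label the merged cluster CJZ
  updated: d(CJZ,KR)=52/3, d(CJZ,L)=18
iteration 4: select CJZ,KR (d=52/3); attach at lengths (35/12, 43/6); label the merged cluster CJKRZ
  updated: d(CJKRZ,L)=89/5
iteration 5: select CJKRZ,L (d=89/5); attach at lengths (7/30, 89/10); label the merged cluster CJKLRZ
final tree: ((((C:3/2,Z:3/2):17/4,J:23/4):35/12,(K:3/2,R:3/2):43/6):7/30,L:89/10)
total length: 2113/60

K,R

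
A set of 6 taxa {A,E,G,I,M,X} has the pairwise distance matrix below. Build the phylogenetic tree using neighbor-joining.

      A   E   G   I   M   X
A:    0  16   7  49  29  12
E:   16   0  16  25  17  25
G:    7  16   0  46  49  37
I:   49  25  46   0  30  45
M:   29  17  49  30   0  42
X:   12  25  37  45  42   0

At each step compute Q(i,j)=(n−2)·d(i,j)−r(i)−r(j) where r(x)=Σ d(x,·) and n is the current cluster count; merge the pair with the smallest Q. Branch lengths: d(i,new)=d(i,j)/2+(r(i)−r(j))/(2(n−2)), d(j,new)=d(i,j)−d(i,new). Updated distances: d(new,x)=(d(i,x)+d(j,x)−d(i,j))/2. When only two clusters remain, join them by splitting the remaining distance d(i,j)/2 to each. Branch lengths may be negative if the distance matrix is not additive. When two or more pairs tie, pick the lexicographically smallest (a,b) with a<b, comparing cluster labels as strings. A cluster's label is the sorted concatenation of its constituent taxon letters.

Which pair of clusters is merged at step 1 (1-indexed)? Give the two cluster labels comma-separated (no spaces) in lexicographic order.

I,M

iteration 1: select I,M (d=30, Q=-242); attach at lengths (37/2, 23/2); label the merged cluster IM
  updated: d(A,IM)=24, d(E,IM)=6, d(G,IM)=65/2, d(IM,X)=57/2
iteration 2: select E,IM (d=6, Q=-136); attach at lengths (-5/3, 23/3); label the merged cluster EIM
  updated: d(A,EIM)=17, d(EIM,G)=85/4, d(EIM,X)=95/4
iteration 3: select A,G (d=7, Q=-349/4); attach at lengths (-61/16, 173/16); label the merged cluster AG
  updated: d(AG,EIM)=125/8, d(AG,X)=21
iteration 4: select AG,EIM (d=125/8, Q=-483/8); attach at lengths (103/16, 147/16); label the merged cluster AEGIM
  updated: d(AEGIM,X)=233/16
iteration 5: select AEGIM,X (d=233/16); attach at lengths (233/32, 233/32); label the merged cluster AEGIMX
final tree: (((A:-61/16,G:173/16):103/16,(E:-5/3,(I:37/2,M:23/2):23/3):147/16):233/32,X:233/32)
total length: 1171/16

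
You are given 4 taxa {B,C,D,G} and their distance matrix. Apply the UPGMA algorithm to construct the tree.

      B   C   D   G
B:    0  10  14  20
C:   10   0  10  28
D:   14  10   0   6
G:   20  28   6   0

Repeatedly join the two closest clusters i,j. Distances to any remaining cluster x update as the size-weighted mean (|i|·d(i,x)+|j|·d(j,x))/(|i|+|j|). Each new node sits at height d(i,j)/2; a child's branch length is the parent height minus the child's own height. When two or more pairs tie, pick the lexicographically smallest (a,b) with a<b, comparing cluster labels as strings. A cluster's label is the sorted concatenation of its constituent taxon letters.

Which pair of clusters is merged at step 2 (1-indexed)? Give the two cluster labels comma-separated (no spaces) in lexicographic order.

1. join D+G (d=6) ⇒ DG; edges |D|=3, |G|=3
  updated: d(B,DG)=17, d(C,DG)=19
2. join B+C (d=10) ⇒ BC; edges |B|=5, |C|=5
  updated: d(BC,DG)=18
3. join BC+DG (d=18) ⇒ BCDG; edges |BC|=4, |DG|=6
final tree: ((B:5,C:5):4,(D:3,G:3):6)
total length: 26

B,C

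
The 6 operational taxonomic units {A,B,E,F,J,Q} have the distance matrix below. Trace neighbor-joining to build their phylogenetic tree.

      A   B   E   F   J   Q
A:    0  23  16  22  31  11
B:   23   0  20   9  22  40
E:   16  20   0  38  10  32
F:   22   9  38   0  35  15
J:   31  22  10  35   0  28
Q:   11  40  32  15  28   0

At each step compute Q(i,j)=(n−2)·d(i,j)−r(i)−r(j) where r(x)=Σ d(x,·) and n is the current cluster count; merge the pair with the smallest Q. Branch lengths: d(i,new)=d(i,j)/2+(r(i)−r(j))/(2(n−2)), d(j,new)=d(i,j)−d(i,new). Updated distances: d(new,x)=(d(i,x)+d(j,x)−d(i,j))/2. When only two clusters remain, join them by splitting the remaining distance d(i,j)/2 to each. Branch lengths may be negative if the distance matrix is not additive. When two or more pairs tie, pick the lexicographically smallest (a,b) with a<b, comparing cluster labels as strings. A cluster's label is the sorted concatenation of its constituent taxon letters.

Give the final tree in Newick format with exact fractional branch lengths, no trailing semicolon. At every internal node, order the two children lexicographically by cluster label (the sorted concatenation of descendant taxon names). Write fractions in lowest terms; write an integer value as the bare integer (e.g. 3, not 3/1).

iteration 1: select E,J (d=10, Q=-202); attach at lengths (15/4, 25/4); label the merged cluster EJ
  updated: d(A,EJ)=37/2, d(B,EJ)=16, d(EJ,F)=63/2, d(EJ,Q)=25
iteration 2: select B,F (d=9, Q=-277/2); attach at lengths (25/4, 11/4); label the merged cluster BF
  updated: d(A,BF)=18, d(BF,EJ)=77/4, d(BF,Q)=23
iteration 3: select A,Q (d=11, Q=-169/2); attach at lengths (21/8, 67/8); label the merged cluster AQ
  updated: d(AQ,BF)=15, d(AQ,EJ)=65/4
iteration 4: select AQ,BF (d=15, Q=-101/2); attach at lengths (6, 9); label the merged cluster ABFQ
  updated: d(ABFQ,EJ)=41/4
iteration 5: select ABFQ,EJ (d=41/4); attach at lengths (41/8, 41/8); label the merged cluster ABEFJQ
final tree: (((A:21/8,Q:67/8):6,(B:25/4,F:11/4):9):41/8,(E:15/4,J:25/4):41/8)
total length: 221/4

(((A:21/8,Q:67/8):6,(B:25/4,F:11/4):9):41/8,(E:15/4,J:25/4):41/8)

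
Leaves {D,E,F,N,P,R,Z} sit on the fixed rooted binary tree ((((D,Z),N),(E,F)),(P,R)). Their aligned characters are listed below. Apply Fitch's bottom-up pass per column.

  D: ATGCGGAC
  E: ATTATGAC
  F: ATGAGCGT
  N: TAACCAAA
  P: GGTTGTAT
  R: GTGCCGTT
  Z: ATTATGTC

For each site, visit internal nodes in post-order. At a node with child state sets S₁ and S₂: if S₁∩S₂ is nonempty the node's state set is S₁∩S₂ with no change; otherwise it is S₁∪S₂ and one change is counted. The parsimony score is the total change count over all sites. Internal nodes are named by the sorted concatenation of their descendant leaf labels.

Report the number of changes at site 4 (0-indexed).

4

site 0, node DZ: D={A} ∩ Z={A} → {A} (+0)
site 0, node DNZ: DZ={A} ∪ N={T} → {A,T} (+1)
site 0, node EF: E={A} ∩ F={A} → {A} (+0)
site 0, node DEFNZ: DNZ={A,T} ∩ EF={A} → {A} (+0)
site 0, node PR: P={G} ∩ R={G} → {G} (+0)
site 0, node DEFNPRZ: DEFNZ={A} ∪ PR={G} → {A,G} (+1)
site 1, node DZ: D={T} ∩ Z={T} → {T} (+0)
site 1, node DNZ: DZ={T} ∪ N={A} → {A,T} (+1)
site 1, node EF: E={T} ∩ F={T} → {T} (+0)
site 1, node DEFNZ: DNZ={A,T} ∩ EF={T} → {T} (+0)
site 1, node PR: P={G} ∪ R={T} → {G,T} (+1)
site 1, node DEFNPRZ: DEFNZ={T} ∩ PR={G,T} → {T} (+0)
site 2, node DZ: D={G} ∪ Z={T} → {G,T} (+1)
site 2, node DNZ: DZ={G,T} ∪ N={A} → {A,G,T} (+1)
site 2, node EF: E={T} ∪ F={G} → {G,T} (+1)
site 2, node DEFNZ: DNZ={A,G,T} ∩ EF={G,T} → {G,T} (+0)
site 2, node PR: P={T} ∪ R={G} → {G,T} (+1)
site 2, node DEFNPRZ: DEFNZ={G,T} ∩ PR={G,T} → {G,T} (+0)
site 3, node DZ: D={C} ∪ Z={A} → {A,C} (+1)
site 3, node DNZ: DZ={A,C} ∩ N={C} → {C} (+0)
site 3, node EF: E={A} ∩ F={A} → {A} (+0)
site 3, node DEFNZ: DNZ={C} ∪ EF={A} → {A,C} (+1)
site 3, node PR: P={T} ∪ R={C} → {C,T} (+1)
site 3, node DEFNPRZ: DEFNZ={A,C} ∩ PR={C,T} → {C} (+0)
site 4, node DZ: D={G} ∪ Z={T} → {G,T} (+1)
site 4, node DNZ: DZ={G,T} ∪ N={C} → {C,G,T} (+1)
site 4, node EF: E={T} ∪ F={G} → {G,T} (+1)
site 4, node DEFNZ: DNZ={C,G,T} ∩ EF={G,T} → {G,T} (+0)
site 4, node PR: P={G} ∪ R={C} → {C,G} (+1)
site 4, node DEFNPRZ: DEFNZ={G,T} ∩ PR={C,G} → {G} (+0)
site 5, node DZ: D={G} ∩ Z={G} → {G} (+0)
site 5, node DNZ: DZ={G} ∪ N={A} → {A,G} (+1)
site 5, node EF: E={G} ∪ F={C} → {C,G} (+1)
site 5, node DEFNZ: DNZ={A,G} ∩ EF={C,G} → {G} (+0)
site 5, node PR: P={T} ∪ R={G} → {G,T} (+1)
site 5, node DEFNPRZ: DEFNZ={G} ∩ PR={G,T} → {G} (+0)
site 6, node DZ: D={A} ∪ Z={T} → {A,T} (+1)
site 6, node DNZ: DZ={A,T} ∩ N={A} → {A} (+0)
site 6, node EF: E={A} ∪ F={G} → {A,G} (+1)
site 6, node DEFNZ: DNZ={A} ∩ EF={A,G} → {A} (+0)
site 6, node PR: P={A} ∪ R={T} → {A,T} (+1)
site 6, node DEFNPRZ: DEFNZ={A} ∩ PR={A,T} → {A} (+0)
site 7, node DZ: D={C} ∩ Z={C} → {C} (+0)
site 7, node DNZ: DZ={C} ∪ N={A} → {A,C} (+1)
site 7, node EF: E={C} ∪ F={T} → {C,T} (+1)
site 7, node DEFNZ: DNZ={A,C} ∩ EF={C,T} → {C} (+0)
site 7, node PR: P={T} ∩ R={T} → {T} (+0)
site 7, node DEFNPRZ: DEFNZ={C} ∪ PR={T} → {C,T} (+1)
per-site changes: [2, 2, 4, 3, 4, 3, 3, 3]; total = 24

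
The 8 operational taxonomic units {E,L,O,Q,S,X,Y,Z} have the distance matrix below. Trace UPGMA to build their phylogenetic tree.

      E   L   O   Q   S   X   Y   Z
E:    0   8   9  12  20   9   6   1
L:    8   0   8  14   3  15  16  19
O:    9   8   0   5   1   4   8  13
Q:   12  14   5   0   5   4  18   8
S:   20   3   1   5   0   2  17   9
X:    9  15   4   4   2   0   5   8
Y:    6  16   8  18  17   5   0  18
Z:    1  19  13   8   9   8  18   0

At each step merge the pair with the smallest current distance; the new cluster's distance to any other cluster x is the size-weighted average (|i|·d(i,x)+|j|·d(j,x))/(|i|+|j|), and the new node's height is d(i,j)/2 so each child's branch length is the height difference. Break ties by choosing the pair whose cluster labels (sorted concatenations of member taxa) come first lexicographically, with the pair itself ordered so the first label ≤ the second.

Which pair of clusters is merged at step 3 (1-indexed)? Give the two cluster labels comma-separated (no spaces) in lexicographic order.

step 1: merge (E,Z) at d=1; branch lengths E→1/2, Z→1/2; new cluster EZ
  updated: d(EZ,L)=27/2, d(EZ,O)=11, d(EZ,Q)=10, d(EZ,S)=29/2, d(EZ,X)=17/2, d(EZ,Y)=12
step 2: merge (O,S) at d=1; branch lengths O→1/2, S→1/2; new cluster OS
  updated: d(EZ,OS)=51/4, d(L,OS)=11/2, d(OS,Q)=5, d(OS,X)=3, d(OS,Y)=25/2
step 3: merge (OS,X) at d=3; branch lengths OS→1, X→3/2; new cluster OSX
  updated: d(EZ,OSX)=34/3, d(L,OSX)=26/3, d(OSX,Q)=14/3, d(OSX,Y)=10
step 4: merge (OSX,Q) at d=14/3; branch lengths OSX→5/6, Q→7/3; new cluster OQSX
  updated: d(EZ,OQSX)=11, d(L,OQSX)=10, d(OQSX,Y)=12
step 5: merge (L,OQSX) at d=10; branch lengths L→5, OQSX→8/3; new cluster LOQSX
  updated: d(EZ,LOQSX)=23/2, d(LOQSX,Y)=64/5
step 6: merge (EZ,LOQSX) at d=23/2; branch lengths EZ→21/4, LOQSX→3/4; new cluster ELOQSXZ
  updated: d(ELOQSXZ,Y)=88/7
step 7: merge (ELOQSXZ,Y) at d=88/7; branch lengths ELOQSXZ→15/28, Y→44/7; new cluster ELOQSXYZ
final tree: (((E:1/2,Z:1/2):21/4,(L:5,(((O:1/2,S:1/2):1,X:3/2):5/6,Q:7/3):8/3):3/4):15/28,Y:44/7)
total length: 2365/84

OS,X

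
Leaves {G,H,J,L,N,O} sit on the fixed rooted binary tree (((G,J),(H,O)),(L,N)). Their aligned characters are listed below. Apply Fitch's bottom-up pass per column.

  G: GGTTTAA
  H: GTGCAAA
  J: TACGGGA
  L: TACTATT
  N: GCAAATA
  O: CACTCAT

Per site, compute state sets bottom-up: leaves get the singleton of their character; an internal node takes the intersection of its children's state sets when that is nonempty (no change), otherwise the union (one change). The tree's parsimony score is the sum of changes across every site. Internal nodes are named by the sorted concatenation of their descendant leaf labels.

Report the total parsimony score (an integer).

GJ@0: {G} ∪ {T} = {G,T} (union, +1)
HO@0: {G} ∪ {C} = {C,G} (union, +1)
GHJO@0: {G,T} ∩ {C,G} = {G} (intersection, +0)
LN@0: {T} ∪ {G} = {G,T} (union, +1)
GHJLNO@0: {G} ∩ {G,T} = {G} (intersection, +0)
GJ@1: {G} ∪ {A} = {A,G} (union, +1)
HO@1: {T} ∪ {A} = {A,T} (union, +1)
GHJO@1: {A,G} ∩ {A,T} = {A} (intersection, +0)
LN@1: {A} ∪ {C} = {A,C} (union, +1)
GHJLNO@1: {A} ∩ {A,C} = {A} (intersection, +0)
GJ@2: {T} ∪ {C} = {C,T} (union, +1)
HO@2: {G} ∪ {C} = {C,G} (union, +1)
GHJO@2: {C,T} ∩ {C,G} = {C} (intersection, +0)
LN@2: {C} ∪ {A} = {A,C} (union, +1)
GHJLNO@2: {C} ∩ {A,C} = {C} (intersection, +0)
GJ@3: {T} ∪ {G} = {G,T} (union, +1)
HO@3: {C} ∪ {T} = {C,T} (union, +1)
GHJO@3: {G,T} ∩ {C,T} = {T} (intersection, +0)
LN@3: {T} ∪ {A} = {A,T} (union, +1)
GHJLNO@3: {T} ∩ {A,T} = {T} (intersection, +0)
GJ@4: {T} ∪ {G} = {G,T} (union, +1)
HO@4: {A} ∪ {C} = {A,C} (union, +1)
GHJO@4: {G,T} ∪ {A,C} = {A,C,G,T} (union, +1)
LN@4: {A} ∩ {A} = {A} (intersection, +0)
GHJLNO@4: {A,C,G,T} ∩ {A} = {A} (intersection, +0)
GJ@5: {A} ∪ {G} = {A,G} (union, +1)
HO@5: {A} ∩ {A} = {A} (intersection, +0)
GHJO@5: {A,G} ∩ {A} = {A} (intersection, +0)
LN@5: {T} ∩ {T} = {T} (intersection, +0)
GHJLNO@5: {A} ∪ {T} = {A,T} (union, +1)
GJ@6: {A} ∩ {A} = {A} (intersection, +0)
HO@6: {A} ∪ {T} = {A,T} (union, +1)
GHJO@6: {A} ∩ {A,T} = {A} (intersection, +0)
LN@6: {T} ∪ {A} = {A,T} (union, +1)
GHJLNO@6: {A} ∩ {A,T} = {A} (intersection, +0)
per-site changes: [3, 3, 3, 3, 3, 2, 2]; total = 19

19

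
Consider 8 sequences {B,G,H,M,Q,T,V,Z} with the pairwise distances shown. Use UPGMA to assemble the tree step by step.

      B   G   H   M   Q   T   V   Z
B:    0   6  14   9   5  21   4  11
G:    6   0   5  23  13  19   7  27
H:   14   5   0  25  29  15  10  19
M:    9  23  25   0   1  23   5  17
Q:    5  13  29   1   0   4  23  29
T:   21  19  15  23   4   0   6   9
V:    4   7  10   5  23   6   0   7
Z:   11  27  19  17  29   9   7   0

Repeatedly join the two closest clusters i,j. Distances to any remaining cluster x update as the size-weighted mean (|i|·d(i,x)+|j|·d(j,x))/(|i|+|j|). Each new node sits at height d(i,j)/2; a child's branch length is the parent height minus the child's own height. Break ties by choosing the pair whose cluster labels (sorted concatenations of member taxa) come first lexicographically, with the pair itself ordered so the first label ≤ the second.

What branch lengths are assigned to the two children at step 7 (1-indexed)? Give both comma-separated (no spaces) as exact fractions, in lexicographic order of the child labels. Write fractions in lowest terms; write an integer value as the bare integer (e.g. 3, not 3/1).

iteration 1: select M,Q (d=1); attach at lengths (1/2, 1/2); label the merged cluster MQ
  updated: d(B,MQ)=7, d(G,MQ)=18, d(H,MQ)=27, d(MQ,T)=27/2, d(MQ,V)=14, d(MQ,Z)=23
iteration 2: select B,V (d=4); attach at lengths (2, 2); label the merged cluster BV
  updated: d(BV,G)=13/2, d(BV,H)=12, d(BV,MQ)=21/2, d(BV,T)=27/2, d(BV,Z)=9
iteration 3: select G,H (d=5); attach at lengths (5/2, 5/2); label the merged cluster GH
  updated: d(BV,GH)=37/4, d(GH,MQ)=45/2, d(GH,T)=17, d(GH,Z)=23
iteration 4: select BV,Z (d=9); attach at lengths (5/2, 9/2); label the merged cluster BVZ
  updated: d(BVZ,GH)=83/6, d(BVZ,MQ)=44/3, d(BVZ,T)=12
iteration 5: select BVZ,T (d=12); attach at lengths (3/2, 6); label the merged cluster BTVZ
  updated: d(BTVZ,GH)=117/8, d(BTVZ,MQ)=115/8
iteration 6: select BTVZ,MQ (d=115/8); attach at lengths (19/16, 107/16); label the merged cluster BMQTVZ
  updated: d(BMQTVZ,GH)=69/4
iteration 7: select BMQTVZ,GH (d=69/4); attach at lengths (23/16, 49/8); label the merged cluster BGHMQTVZ
final tree: (((((B:2,V:2):5/2,Z:9/2):3/2,T:6):19/16,(M:1/2,Q:1/2):107/16):23/16,(G:5/2,H:5/2):49/8)
total length: 639/16

23/16,49/8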